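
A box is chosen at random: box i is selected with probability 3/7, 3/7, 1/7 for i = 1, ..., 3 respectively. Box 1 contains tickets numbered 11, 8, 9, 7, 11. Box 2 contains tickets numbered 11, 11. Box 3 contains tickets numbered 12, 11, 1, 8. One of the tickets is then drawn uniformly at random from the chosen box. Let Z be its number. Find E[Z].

E[Z | box 1] = (11+8+9+7+11)/5 = 46/5.
E[Z | box 2] = (11+11)/2 = 11.
E[Z | box 3] = (12+11+1+8)/4 = 8.
E[Z] = (3/7)·(46/5) + (3/7)·(11) + (1/7)·(8) = 49/5.

49/5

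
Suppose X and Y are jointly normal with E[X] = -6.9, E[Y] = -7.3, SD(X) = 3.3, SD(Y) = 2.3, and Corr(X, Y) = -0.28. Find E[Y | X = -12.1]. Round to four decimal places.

For a bivariate normal, E[Y | X=x] = μ_Y + ρ·(σ_Y/σ_X)·(x − μ_X).
E[Y | X=-12.1] = -7.3 + (-0.28)·(2.3/3.3)·(-12.1 − (-6.9)) = -7.3 + (-0.19515)·(-5.2) = -6.2852.

-6.2852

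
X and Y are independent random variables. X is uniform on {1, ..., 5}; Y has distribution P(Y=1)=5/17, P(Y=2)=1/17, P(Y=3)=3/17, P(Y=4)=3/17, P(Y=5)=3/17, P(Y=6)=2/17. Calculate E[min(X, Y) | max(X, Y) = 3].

P(max(X, Y) = 3) = 3/17.
Summing min(X,Y)·P(x,y) over outcomes with max(X, Y) = 3 gives 5/17.
E[min(X, Y) | max(X, Y) = 3] = (5/17) / (3/17) = 5/3.

5/3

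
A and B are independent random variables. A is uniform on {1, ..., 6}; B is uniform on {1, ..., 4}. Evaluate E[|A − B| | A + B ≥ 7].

P(A + B ≥ 7) = 5/12.
Summing |A−B|·P(x,y) over outcomes with A + B ≥ 7 gives 11/12.
E[|A − B| | A + B ≥ 7] = (11/12) / (5/12) = 11/5.

11/5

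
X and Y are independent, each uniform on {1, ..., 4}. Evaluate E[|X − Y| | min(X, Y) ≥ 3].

Outcomes with min(X, Y) ≥ 3: (3,3), (3,4), (4,3), (4,4), each with probability 1/16.
E[|X − Y| | min(X, Y) ≥ 3] = (0 + 1 + 1 + 0) / 4 = 1/2.

1/2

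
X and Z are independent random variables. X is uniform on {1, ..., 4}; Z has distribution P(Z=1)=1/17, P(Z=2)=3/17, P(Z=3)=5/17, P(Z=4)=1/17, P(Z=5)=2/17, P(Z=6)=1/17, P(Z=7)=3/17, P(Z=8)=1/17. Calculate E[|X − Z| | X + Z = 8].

P(X + Z = 8) = 7/68.
Summing |X−Z|·P(x,y) over outcomes with X + Z = 8 gives 13/34.
E[|X − Z| | X + Z = 8] = (13/34) / (7/68) = 26/7.

26/7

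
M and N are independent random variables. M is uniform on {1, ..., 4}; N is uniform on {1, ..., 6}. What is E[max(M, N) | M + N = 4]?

8/3

P(M + N = 4) = 1/8.
Summing max(M,N)·P(x,y) over outcomes with M + N = 4 gives 1/3.
E[max(M, N) | M + N = 4] = (1/3) / (1/8) = 8/3.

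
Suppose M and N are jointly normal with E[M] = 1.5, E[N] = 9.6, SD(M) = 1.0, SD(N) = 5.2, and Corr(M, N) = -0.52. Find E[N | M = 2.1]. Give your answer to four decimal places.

7.9776

The regression of N on M has slope ρ·σ_N/σ_M and passes through (μ_M, μ_N).
E[N | M=2.1] = 9.6 + (-0.52)·(5.2/1.0)·(2.1 − (1.5)) = 9.6 + (-2.704)·(0.6) = 7.9776.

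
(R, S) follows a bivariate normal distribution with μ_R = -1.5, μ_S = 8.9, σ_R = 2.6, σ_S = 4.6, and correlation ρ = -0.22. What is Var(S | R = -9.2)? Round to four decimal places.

The conditional variance in a bivariate normal is σ_S²(1 − ρ²), independent of x.
Var(S | R=-9.2) = (4.6)²·(1 − (-0.22)²) = 21.16·0.9516 = 20.1359.

20.1359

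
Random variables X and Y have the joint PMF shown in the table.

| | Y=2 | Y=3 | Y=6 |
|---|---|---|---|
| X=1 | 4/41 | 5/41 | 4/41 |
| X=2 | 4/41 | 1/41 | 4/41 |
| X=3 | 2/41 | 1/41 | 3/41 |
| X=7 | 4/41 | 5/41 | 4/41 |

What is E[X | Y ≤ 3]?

7/2

P(Y ≤ 3) = 26/41.
Σ X·P over the event = 1·(4/41) + 1·(5/41) + 2·(4/41) + 2·(1/41) + 3·(2/41) + 3·(1/41) + 7·(4/41) + 7·(5/41) = 91/41.
E[X | Y ≤ 3] = (91/41) / (26/41) = 7/2.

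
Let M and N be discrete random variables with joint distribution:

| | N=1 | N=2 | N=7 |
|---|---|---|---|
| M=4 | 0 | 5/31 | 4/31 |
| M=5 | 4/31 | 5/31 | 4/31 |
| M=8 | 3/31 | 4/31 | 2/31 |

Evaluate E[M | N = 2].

P(N = 2) = 14/31.
Σ M·P over the event = 4·(5/31) + 5·(5/31) + 8·(4/31) = 77/31.
E[M | N = 2] = (77/31) / (14/31) = 11/2.

11/2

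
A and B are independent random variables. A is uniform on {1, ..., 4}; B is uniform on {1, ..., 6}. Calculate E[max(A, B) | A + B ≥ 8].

16/3

Outcomes with A + B ≥ 8: (2,6), (3,5), (3,6), (4,4), (4,5), (4,6), each with probability 1/24.
E[max(A, B) | A + B ≥ 8] = (6 + 5 + 6 + 4 + 5 + 6) / 6 = 16/3.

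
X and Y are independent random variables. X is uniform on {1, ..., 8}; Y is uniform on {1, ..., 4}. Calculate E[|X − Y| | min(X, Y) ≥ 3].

P(min(X, Y) ≥ 3) = 3/8.
Summing |X−Y|·P(x,y) over outcomes with min(X, Y) ≥ 3 gives 13/16.
E[|X − Y| | min(X, Y) ≥ 3] = (13/16) / (3/8) = 13/6.

13/6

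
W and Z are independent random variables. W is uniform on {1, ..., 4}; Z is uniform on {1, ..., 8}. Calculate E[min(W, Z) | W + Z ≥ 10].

Outcomes with W + Z ≥ 10: (2,8), (3,7), (3,8), (4,6), (4,7), (4,8), each with probability 1/32.
E[min(W, Z) | W + Z ≥ 10] = (2 + 3 + 3 + 4 + 4 + 4) / 6 = 10/3.

10/3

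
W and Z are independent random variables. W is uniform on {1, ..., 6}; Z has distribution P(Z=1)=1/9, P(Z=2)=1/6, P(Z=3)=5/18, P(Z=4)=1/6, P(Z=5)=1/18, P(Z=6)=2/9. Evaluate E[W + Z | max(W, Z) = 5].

P(max(W, Z) = 5) = 1/6.
Summing (W+Z)·P(x,y) over outcomes with max(W, Z) = 5 gives 35/27.
E[W + Z | max(W, Z) = 5] = (35/27) / (1/6) = 70/9.

70/9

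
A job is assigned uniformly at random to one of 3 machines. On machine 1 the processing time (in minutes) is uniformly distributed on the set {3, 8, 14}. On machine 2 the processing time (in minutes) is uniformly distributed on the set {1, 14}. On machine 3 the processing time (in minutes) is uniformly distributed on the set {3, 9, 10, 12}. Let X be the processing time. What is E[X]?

73/9

E[X | machine 1] = (3+8+14)/3 = 25/3.
E[X | machine 2] = (1+14)/2 = 15/2.
E[X | machine 3] = (3+9+10+12)/4 = 17/2.
By the law of total expectation,
E[X] = (1/3)·(25/3) + (1/3)·(15/2) + (1/3)·(17/2) = 73/9.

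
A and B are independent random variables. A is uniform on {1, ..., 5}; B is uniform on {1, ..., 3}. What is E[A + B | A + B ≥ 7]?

Outcomes with A + B ≥ 7: (4,3), (5,2), (5,3), each with probability 1/15.
E[A + B | A + B ≥ 7] = (7 + 7 + 8) / 3 = 22/3.

22/3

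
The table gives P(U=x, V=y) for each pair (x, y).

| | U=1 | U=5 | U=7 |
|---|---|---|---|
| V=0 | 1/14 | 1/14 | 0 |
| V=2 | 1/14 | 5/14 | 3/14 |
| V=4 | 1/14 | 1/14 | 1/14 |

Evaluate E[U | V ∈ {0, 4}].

19/5

P(V ∈ {0, 4}) = 5/14.
Σ U·P over the event = 1·(1/14) + 1·(1/14) + 5·(1/14) + 5·(1/14) + 7·(1/14) = 19/14.
E[U | V ∈ {0, 4}] = (19/14) / (5/14) = 19/5.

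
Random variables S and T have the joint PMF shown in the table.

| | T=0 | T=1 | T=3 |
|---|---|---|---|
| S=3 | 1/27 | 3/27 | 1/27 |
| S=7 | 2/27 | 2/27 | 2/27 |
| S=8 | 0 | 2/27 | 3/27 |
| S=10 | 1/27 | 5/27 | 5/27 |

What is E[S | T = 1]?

P(T = 1) = 4/9.
Σ S·P over the event = 3·(3/27) + 7·(2/27) + 8·(2/27) + 10·(5/27) = 89/27.
E[S | T = 1] = (89/27) / (4/9) = 89/12.

89/12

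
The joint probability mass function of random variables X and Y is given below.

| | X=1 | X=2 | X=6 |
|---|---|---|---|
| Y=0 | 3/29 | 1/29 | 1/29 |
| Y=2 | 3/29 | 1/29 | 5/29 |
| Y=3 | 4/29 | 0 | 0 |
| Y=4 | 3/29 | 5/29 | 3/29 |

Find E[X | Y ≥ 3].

7/3

P(Y ≥ 3) = 15/29.
Σ X·P over the event = 1·(4/29) + 1·(3/29) + 2·(5/29) + 6·(3/29) = 35/29.
E[X | Y ≥ 3] = (35/29) / (15/29) = 7/3.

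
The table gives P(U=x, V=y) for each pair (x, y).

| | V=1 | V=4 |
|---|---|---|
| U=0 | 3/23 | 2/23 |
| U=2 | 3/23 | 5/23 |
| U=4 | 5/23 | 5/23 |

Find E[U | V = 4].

P(V = 4) = 12/23.
Σ U·P over the event = 0·(2/23) + 2·(5/23) + 4·(5/23) = 30/23.
E[U | V = 4] = (30/23) / (12/23) = 5/2.

5/2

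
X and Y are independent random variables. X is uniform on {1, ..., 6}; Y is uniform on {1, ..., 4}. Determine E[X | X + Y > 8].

17/3

Outcomes with X + Y > 8: (5,4), (6,3), (6,4), each with probability 1/24.
E[X | X + Y > 8] = (5 + 6 + 6) / 3 = 17/3.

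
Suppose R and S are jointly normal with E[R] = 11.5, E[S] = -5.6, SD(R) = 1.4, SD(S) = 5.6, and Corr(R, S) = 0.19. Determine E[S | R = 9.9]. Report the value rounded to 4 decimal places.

-6.8160

For a bivariate normal, E[S | R=x] = μ_S + ρ·(σ_S/σ_R)·(x − μ_R).
E[S | R=9.9] = -5.6 + (0.19)·(5.6/1.4)·(9.9 − (11.5)) = -5.6 + (0.76)·(-1.6) = -6.8160.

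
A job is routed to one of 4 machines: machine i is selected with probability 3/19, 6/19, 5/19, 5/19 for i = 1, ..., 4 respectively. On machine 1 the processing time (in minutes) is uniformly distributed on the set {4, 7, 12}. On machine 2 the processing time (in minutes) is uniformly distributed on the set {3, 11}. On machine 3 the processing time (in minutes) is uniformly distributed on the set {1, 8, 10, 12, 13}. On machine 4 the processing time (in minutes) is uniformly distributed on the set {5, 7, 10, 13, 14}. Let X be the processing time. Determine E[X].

158/19

E[X | machine 1] = (4+7+12)/3 = 23/3.
E[X | machine 2] = (3+11)/2 = 7.
E[X | machine 3] = (1+8+10+12+13)/5 = 44/5.
E[X | machine 4] = (5+7+10+13+14)/5 = 49/5.
By the law of total expectation,
E[X] = (3/19)·(23/3) + (6/19)·(7) + (5/19)·(44/5) + (5/19)·(49/5) = 158/19.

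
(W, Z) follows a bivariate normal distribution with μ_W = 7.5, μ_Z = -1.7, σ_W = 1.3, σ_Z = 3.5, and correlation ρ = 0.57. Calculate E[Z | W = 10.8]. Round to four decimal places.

For a bivariate normal, E[Z | W=x] = μ_Z + ρ·(σ_Z/σ_W)·(x − μ_W).
E[Z | W=10.8] = -1.7 + (0.57)·(3.5/1.3)·(10.8 − (7.5)) = -1.7 + (1.5346)·(3.3) = 3.3642.

3.3642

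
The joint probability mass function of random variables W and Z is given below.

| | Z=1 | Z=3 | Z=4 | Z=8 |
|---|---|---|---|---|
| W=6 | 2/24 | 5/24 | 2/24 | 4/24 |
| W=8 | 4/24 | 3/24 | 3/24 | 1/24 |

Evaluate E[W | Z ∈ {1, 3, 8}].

P(Z ∈ {1, 3, 8}) = 19/24.
Σ W·P over the event = 6·(2/24) + 6·(5/24) + 6·(4/24) + 8·(4/24) + 8·(3/24) + 8·(1/24) = 65/12.
E[W | Z ∈ {1, 3, 8}] = (65/12) / (19/24) = 130/19.

130/19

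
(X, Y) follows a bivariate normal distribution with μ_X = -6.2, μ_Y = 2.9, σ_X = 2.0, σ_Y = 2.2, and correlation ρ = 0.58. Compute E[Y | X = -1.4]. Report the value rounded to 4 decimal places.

5.9624

E[Y | X=x] = μ_Y + ρ(σ_Y/σ_X)(x − μ_X) for jointly normal variables.
E[Y | X=-1.4] = 2.9 + (0.58)·(2.2/2.0)·(-1.4 − (-6.2)) = 2.9 + (0.638)·(4.8) = 5.9624.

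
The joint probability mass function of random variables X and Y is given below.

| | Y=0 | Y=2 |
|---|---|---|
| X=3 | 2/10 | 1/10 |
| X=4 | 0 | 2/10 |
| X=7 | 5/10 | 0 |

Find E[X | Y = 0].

P(Y = 0) = 7/10.
Σ X·P over the event = 3·(2/10) + 7·(5/10) = 41/10.
E[X | Y = 0] = (41/10) / (7/10) = 41/7.

41/7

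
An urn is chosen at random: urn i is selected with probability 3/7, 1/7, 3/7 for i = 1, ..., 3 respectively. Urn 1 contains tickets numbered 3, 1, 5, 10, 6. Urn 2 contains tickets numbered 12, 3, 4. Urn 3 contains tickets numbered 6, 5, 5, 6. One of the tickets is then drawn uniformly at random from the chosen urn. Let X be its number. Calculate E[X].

227/42

E[X | urn 1] = (3+1+5+10+6)/5 = 5.
E[X | urn 2] = (12+3+4)/3 = 19/3.
E[X | urn 3] = (6+5+5+6)/4 = 11/2.
By the law of total expectation,
E[X] = (3/7)·(5) + (1/7)·(19/3) + (3/7)·(11/2) = 227/42.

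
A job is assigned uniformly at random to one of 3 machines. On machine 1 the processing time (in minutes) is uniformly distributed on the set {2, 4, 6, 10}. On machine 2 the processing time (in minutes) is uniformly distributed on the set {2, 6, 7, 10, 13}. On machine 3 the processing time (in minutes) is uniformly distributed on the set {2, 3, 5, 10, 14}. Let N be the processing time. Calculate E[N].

199/30

E[N | machine 1] = (2+4+6+10)/4 = 11/2.
E[N | machine 2] = (2+6+7+10+13)/5 = 38/5.
E[N | machine 3] = (2+3+5+10+14)/5 = 34/5.
By the law of total expectation,
E[N] = (1/3)·(11/2) + (1/3)·(38/5) + (1/3)·(34/5) = 199/30.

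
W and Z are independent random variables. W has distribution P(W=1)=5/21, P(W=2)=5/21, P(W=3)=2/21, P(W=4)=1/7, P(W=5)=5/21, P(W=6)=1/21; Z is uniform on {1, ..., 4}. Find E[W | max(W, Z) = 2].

P(max(W, Z) = 2) = 5/28.
Summing W·P(x,y) over outcomes with max(W, Z) = 2 gives 25/84.
E[W | max(W, Z) = 2] = (25/84) / (5/28) = 5/3.

5/3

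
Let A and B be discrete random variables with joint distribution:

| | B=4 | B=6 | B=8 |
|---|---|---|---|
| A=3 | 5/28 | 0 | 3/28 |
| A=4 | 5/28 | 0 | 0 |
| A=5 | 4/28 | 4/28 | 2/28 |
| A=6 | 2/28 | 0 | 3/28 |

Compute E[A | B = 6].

5

P(B = 6) = 1/7.
Σ A·P over the event = 5·(4/28) = 5/7.
E[A | B = 6] = (5/7) / (1/7) = 5.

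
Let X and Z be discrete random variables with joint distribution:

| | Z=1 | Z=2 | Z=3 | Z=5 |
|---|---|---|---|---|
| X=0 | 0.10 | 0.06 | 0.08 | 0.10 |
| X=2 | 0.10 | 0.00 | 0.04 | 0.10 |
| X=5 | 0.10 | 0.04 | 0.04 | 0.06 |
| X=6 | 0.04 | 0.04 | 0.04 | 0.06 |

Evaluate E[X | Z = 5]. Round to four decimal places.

2.6875

P(Z = 5) = 0.32.
Summing X·P(X=x,Z=y) over the conditioning event gives 0.86.
E[X | Z = 5] = (0.86) / (0.32) = 2.6875.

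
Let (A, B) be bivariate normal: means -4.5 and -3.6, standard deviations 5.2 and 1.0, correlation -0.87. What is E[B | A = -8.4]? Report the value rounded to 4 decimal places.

-2.9475

E[B | A=x] = μ_B + ρ(σ_B/σ_A)(x − μ_A) for jointly normal variables.
E[B | A=-8.4] = -3.6 + (-0.87)·(1.0/5.2)·(-8.4 − (-4.5)) = -3.6 + (-0.16731)·(-3.9) = -2.9475.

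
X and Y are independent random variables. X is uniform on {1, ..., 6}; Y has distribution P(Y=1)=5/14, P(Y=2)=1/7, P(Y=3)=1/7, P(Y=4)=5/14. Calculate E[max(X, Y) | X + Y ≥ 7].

P(X + Y ≥ 7) = 5/12.
Summing max(X,Y)·P(x,y) over outcomes with X + Y ≥ 7 gives 59/28.
E[max(X, Y) | X + Y ≥ 7] = (59/28) / (5/12) = 177/35.

177/35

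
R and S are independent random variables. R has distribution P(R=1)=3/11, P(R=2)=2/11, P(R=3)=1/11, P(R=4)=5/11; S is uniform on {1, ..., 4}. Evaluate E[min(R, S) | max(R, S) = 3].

P(max(R, S) = 3) = 2/11.
Summing min(R,S)·P(x,y) over outcomes with max(R, S) = 3 gives 13/44.
E[min(R, S) | max(R, S) = 3] = (13/44) / (2/11) = 13/8.

13/8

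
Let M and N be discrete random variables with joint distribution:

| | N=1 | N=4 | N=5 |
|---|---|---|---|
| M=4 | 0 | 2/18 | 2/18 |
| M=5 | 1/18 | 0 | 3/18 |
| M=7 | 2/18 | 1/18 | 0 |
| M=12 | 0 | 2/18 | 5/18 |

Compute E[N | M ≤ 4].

P(M ≤ 4) = 2/9.
Σ N·P over the event = 4·(2/18) + 5·(2/18) = 1.
E[N | M ≤ 4] = (1) / (2/9) = 9/2.

9/2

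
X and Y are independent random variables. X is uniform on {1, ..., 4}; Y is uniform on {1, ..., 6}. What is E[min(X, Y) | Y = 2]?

7/4

P(Y = 2) = 1/6.
Summing min(X,Y)·P(x,y) over outcomes with Y = 2 gives 7/24.
E[min(X, Y) | Y = 2] = (7/24) / (1/6) = 7/4.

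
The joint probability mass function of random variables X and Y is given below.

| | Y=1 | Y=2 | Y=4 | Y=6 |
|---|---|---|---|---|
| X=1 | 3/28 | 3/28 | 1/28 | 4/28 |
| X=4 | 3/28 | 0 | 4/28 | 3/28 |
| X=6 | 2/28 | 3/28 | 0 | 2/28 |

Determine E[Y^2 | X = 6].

P(X = 6) = 1/4.
Summing Y^2·P(X=x,Y=y) over the conditioning event gives 43/14.
E[Y^2 | X = 6] = (43/14) / (1/4) = 86/7.

86/7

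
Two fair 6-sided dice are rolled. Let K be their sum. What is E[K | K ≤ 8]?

P(K ≤ 8) = 13/18.
Σ over the event: 2·1/36 + 3·1/18 + 4·1/12 + 5·1/9 + 6·5/36 + 7·1/6 + 8·5/36 = 38/9.
E[K | K ≤ 8] = (38/9) / (13/18) = 76/13.

76/13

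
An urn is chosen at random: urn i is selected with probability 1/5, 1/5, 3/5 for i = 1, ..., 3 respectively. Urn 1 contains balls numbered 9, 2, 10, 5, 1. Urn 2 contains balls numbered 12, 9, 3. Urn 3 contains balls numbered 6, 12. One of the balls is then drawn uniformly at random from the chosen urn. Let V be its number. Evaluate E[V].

202/25

E[V | urn 1] = (9+2+10+5+1)/5 = 27/5.
E[V | urn 2] = (12+9+3)/3 = 8.
E[V | urn 3] = (6+12)/2 = 9.
E[V] = (1/5)·(27/5) + (1/5)·(8) + (3/5)·(9) = 202/25.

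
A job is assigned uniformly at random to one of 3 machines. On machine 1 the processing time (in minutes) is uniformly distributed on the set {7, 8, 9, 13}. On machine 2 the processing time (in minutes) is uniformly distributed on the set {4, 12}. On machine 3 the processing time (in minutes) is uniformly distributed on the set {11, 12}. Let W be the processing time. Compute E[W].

115/12

E[W | machine 1] = (7+8+9+13)/4 = 37/4.
E[W | machine 2] = (4+12)/2 = 8.
E[W | machine 3] = (11+12)/2 = 23/2.
By the law of total expectation,
E[W] = (1/3)·(37/4) + (1/3)·(8) + (1/3)·(23/2) = 115/12.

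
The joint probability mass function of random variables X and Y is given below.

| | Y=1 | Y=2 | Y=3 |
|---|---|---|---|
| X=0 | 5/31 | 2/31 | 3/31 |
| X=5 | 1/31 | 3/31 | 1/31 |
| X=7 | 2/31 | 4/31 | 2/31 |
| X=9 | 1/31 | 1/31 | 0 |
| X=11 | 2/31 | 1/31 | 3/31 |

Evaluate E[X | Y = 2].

63/11

P(Y = 2) = 11/31.
Summing X·P(X=x,Y=y) over the conditioning event gives 63/31.
E[X | Y = 2] = (63/31) / (11/31) = 63/11.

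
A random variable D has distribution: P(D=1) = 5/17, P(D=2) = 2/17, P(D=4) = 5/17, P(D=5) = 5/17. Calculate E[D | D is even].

24/7

P(D is even) = 7/17.
Σ over the event: 2·2/17 + 4·5/17 = 24/17.
E[D | D is even] = (24/17) / (7/17) = 24/7.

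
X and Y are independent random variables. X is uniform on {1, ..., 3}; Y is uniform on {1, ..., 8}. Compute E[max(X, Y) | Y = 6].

Outcomes with Y = 6: (1,6), (2,6), (3,6), each with probability 1/24.
E[max(X, Y) | Y = 6] = (6 + 6 + 6) / 3 = 6.

6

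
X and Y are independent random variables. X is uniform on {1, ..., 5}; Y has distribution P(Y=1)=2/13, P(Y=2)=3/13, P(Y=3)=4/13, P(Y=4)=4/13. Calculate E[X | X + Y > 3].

P(X + Y > 3) = 58/65.
Summing X·P(x,y) over outcomes with X + Y > 3 gives 186/65.
E[X | X + Y > 3] = (186/65) / (58/65) = 93/29.

93/29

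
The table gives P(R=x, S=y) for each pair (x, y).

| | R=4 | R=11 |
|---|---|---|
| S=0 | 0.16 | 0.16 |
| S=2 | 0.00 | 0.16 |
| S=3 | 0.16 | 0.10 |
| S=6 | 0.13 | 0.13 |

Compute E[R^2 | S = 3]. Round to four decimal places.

P(S = 3) = 0.26.
Σ R^2·P over the event = 16·(0.16) + 121·(0.10) = 14.66.
E[R^2 | S = 3] = (14.66) / (0.26) = 56.3846.

56.3846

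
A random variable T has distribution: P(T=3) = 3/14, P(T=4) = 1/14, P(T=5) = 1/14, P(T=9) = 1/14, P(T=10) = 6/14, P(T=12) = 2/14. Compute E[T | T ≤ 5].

18/5

P(T ≤ 5) = 5/14.
Σ over the event: 3·3/14 + 4·1/14 + 5·1/14 = 9/7.
E[T | T ≤ 5] = (9/7) / (5/14) = 18/5.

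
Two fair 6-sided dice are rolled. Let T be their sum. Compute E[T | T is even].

P(T is even) = 1/2.
Σ over the event: 2·1/36 + 4·1/12 + 6·5/36 + 8·5/36 + 10·1/12 + 12·1/36 = 7/2.
E[T | T is even] = (7/2) / (1/2) = 7.

7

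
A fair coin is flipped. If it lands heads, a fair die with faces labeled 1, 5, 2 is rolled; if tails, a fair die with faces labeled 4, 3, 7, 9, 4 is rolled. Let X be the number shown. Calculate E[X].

E[X | heads] = (1+5+2)/3 = 8/3.
E[X | tails] = (4+3+7+9+4)/5 = 27/5.
E[X] = (1/2)·(8/3) + (1/2)·(27/5) = 121/30.

121/30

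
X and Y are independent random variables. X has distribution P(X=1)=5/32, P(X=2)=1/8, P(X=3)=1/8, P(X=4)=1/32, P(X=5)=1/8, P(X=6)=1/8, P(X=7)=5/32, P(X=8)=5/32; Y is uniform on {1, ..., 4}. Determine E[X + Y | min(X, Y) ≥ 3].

P(min(X, Y) ≥ 3) = 23/64.
Summing (X+Y)·P(x,y) over outcomes with min(X, Y) ≥ 3 gives 431/128.
E[X + Y | min(X, Y) ≥ 3] = (431/128) / (23/64) = 431/46.

431/46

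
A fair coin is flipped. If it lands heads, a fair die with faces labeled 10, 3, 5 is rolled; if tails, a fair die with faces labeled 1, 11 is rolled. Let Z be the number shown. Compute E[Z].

6

E[Z | heads] = (10+3+5)/3 = 6.
E[Z | tails] = (1+11)/2 = 6.
E[Z] = (1/2)·(6) + (1/2)·(6) = 6.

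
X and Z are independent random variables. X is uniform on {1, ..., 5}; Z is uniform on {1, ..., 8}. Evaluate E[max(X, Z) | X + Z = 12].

15/2

P(X + Z = 12) = 1/20.
Summing max(X,Z)·P(x,y) over outcomes with X + Z = 12 gives 3/8.
E[max(X, Z) | X + Z = 12] = (3/8) / (1/20) = 15/2.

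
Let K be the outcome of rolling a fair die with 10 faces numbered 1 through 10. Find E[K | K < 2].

1

Given K < 2, K is equally likely to be any of {1}.
E[K | K < 2] = (1) / 1 = 1.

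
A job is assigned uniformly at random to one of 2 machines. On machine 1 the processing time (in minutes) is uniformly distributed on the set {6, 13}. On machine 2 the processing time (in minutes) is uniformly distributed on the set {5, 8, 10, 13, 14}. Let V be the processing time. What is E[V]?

E[V | machine 1] = (6+13)/2 = 19/2.
E[V | machine 2] = (5+8+10+13+14)/5 = 10.
By the law of total expectation,
E[V] = (1/2)·(19/2) + (1/2)·(10) = 39/4.

39/4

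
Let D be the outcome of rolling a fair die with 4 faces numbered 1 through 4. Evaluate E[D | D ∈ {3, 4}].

7/2

P(D ∈ {3, 4}) = 1/2.
Σ over the event: 3·1/4 + 4·1/4 = 7/4.
E[D | D ∈ {3, 4}] = (7/4) / (1/2) = 7/2.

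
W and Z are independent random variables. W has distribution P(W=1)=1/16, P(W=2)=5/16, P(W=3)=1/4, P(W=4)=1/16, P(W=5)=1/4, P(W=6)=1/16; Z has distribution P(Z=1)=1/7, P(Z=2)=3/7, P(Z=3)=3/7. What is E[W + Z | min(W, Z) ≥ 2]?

P(min(W, Z) ≥ 2) = 45/56.
Summing (W+Z)·P(x,y) over outcomes with min(W, Z) ≥ 2 gives 537/112.
E[W + Z | min(W, Z) ≥ 2] = (537/112) / (45/56) = 179/30.

179/30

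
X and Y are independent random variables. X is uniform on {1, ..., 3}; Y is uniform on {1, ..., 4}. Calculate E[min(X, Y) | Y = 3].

P(Y = 3) = 1/4.
Summing min(X,Y)·P(x,y) over outcomes with Y = 3 gives 1/2.
E[min(X, Y) | Y = 3] = (1/2) / (1/4) = 2.

2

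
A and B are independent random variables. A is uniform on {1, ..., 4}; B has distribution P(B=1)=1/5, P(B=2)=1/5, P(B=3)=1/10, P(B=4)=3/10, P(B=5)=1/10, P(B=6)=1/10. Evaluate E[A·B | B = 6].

15

P(B = 6) = 1/10.
Summing AB·P(x,y) over outcomes with B = 6 gives 3/2.
E[A·B | B = 6] = (3/2) / (1/10) = 15.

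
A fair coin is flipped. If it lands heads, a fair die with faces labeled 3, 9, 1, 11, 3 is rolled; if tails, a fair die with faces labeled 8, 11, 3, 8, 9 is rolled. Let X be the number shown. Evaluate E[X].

33/5

E[X | heads] = (3+9+1+11+3)/5 = 27/5.
E[X | tails] = (8+11+3+8+9)/5 = 39/5.
By the law of total expectation,
E[X] = (1/2)·(27/5) + (1/2)·(39/5) = 33/5.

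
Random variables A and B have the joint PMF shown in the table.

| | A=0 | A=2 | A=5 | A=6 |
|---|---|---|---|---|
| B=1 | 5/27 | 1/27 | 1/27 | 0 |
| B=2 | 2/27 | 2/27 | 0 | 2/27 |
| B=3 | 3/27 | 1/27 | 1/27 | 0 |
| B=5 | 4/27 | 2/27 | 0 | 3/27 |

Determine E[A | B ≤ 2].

P(B ≤ 2) = 13/27.
Σ A·P over the event = 0·(5/27) + 0·(2/27) + 2·(1/27) + 2·(2/27) + 5·(1/27) + 6·(2/27) = 23/27.
E[A | B ≤ 2] = (23/27) / (13/27) = 23/13.

23/13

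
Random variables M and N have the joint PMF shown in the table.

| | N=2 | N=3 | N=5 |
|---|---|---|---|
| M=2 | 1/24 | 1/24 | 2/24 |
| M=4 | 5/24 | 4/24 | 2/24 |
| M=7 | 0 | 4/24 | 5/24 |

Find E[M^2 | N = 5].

P(N = 5) = 3/8.
Σ M^2·P over the event = 4·(2/24) + 16·(2/24) + 49·(5/24) = 95/8.
E[M^2 | N = 5] = (95/8) / (3/8) = 95/3.

95/3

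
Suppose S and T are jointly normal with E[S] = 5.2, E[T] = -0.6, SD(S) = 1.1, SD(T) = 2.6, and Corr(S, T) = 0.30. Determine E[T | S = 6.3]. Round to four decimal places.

0.1800

E[T | S=x] = μ_T + ρ(σ_T/σ_S)(x − μ_S) for jointly normal variables.
E[T | S=6.3] = -0.6 + (0.30)·(2.6/1.1)·(6.3 − (5.2)) = -0.6 + (0.70909)·(1.1) = 0.1800.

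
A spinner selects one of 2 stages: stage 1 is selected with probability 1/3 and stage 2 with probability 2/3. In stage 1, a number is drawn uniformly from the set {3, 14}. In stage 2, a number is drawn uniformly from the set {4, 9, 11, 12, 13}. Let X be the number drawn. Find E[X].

281/30

E[X | stage 1] = (3+14)/2 = 17/2.
E[X | stage 2] = (4+9+11+12+13)/5 = 49/5.
By the law of total expectation,
E[X] = (1/3)·(17/2) + (2/3)·(49/5) = 281/30.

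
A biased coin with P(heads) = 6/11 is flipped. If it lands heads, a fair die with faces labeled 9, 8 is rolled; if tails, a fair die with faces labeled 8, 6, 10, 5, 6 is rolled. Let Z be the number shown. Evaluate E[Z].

E[Z | heads] = (9+8)/2 = 17/2.
E[Z | tails] = (8+6+10+5+6)/5 = 7.
E[Z] = (6/11)·(17/2) + (5/11)·(7) = 86/11.

86/11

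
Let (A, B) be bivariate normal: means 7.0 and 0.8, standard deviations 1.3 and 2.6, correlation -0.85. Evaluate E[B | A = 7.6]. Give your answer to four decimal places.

For a bivariate normal, E[B | A=x] = μ_B + ρ·(σ_B/σ_A)·(x − μ_A).
E[B | A=7.6] = 0.8 + (-0.85)·(2.6/1.3)·(7.6 − (7.0)) = 0.8 + (-1.7)·(0.6) = -0.2200.

-0.2200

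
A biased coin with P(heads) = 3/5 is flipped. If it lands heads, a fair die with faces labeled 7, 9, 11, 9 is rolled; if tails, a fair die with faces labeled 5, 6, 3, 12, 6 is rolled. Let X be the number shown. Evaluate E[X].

E[X | heads] = (7+9+11+9)/4 = 9.
E[X | tails] = (5+6+3+12+6)/5 = 32/5.
By the law of total expectation,
E[X] = (3/5)·(9) + (2/5)·(32/5) = 199/25.

199/25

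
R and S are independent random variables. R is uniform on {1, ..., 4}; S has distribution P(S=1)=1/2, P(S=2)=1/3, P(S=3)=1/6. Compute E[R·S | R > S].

67/14

P(R > S) = 7/12.
Summing RS·P(x,y) over outcomes with R > S gives 67/24.
E[R·S | R > S] = (67/24) / (7/12) = 67/14.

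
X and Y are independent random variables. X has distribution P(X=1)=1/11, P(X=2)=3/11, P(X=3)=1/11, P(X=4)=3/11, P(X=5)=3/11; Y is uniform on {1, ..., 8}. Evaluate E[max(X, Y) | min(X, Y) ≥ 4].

P(min(X, Y) ≥ 4) = 15/44.
Summing max(X,Y)·P(x,y) over outcomes with min(X, Y) ≥ 4 gives 183/88.
E[max(X, Y) | min(X, Y) ≥ 4] = (183/88) / (15/44) = 61/10.

61/10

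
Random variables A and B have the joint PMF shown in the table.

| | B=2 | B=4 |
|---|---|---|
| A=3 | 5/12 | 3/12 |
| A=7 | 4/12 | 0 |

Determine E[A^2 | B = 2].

P(B = 2) = 3/4.
Σ A^2·P over the event = 9·(5/12) + 49·(4/12) = 241/12.
E[A^2 | B = 2] = (241/12) / (3/4) = 241/9.

241/9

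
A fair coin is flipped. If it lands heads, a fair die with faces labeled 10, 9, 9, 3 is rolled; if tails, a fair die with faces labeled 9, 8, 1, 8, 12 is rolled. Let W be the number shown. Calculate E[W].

E[W | heads] = (10+9+9+3)/4 = 31/4.
E[W | tails] = (9+8+1+8+12)/5 = 38/5.
By the law of total expectation,
E[W] = (1/2)·(31/4) + (1/2)·(38/5) = 307/40.

307/40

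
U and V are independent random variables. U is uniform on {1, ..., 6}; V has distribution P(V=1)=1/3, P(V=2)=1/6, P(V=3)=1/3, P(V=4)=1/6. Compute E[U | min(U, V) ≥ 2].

P(min(U, V) ≥ 2) = 5/9.
Summing U·P(x,y) over outcomes with min(U, V) ≥ 2 gives 20/9.
E[U | min(U, V) ≥ 2] = (20/9) / (5/9) = 4.

4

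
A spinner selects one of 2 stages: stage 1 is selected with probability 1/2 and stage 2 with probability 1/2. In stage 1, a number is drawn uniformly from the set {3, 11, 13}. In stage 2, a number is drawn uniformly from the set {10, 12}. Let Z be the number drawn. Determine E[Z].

E[Z | stage 1] = (3+11+13)/3 = 9.
E[Z | stage 2] = (10+12)/2 = 11.
E[Z] = (1/2)·(9) + (1/2)·(11) = 10.

10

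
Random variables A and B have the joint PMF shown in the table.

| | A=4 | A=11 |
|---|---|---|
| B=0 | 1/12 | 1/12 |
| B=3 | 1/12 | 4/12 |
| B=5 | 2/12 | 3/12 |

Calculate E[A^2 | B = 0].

137/2

P(B = 0) = 1/6.
Σ A^2·P over the event = 16·(1/12) + 121·(1/12) = 137/12.
E[A^2 | B = 0] = (137/12) / (1/6) = 137/2.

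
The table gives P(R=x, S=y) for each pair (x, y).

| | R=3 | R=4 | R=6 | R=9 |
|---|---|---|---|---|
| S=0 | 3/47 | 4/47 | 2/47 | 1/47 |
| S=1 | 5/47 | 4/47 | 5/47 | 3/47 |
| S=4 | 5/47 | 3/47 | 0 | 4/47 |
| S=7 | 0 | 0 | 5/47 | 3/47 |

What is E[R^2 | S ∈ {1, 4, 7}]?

P(S ∈ {1, 4, 7}) = 37/47.
Summing R^2·P(R=x,S=y) over the conditioning event gives 1372/47.
E[R^2 | S ∈ {1, 4, 7}] = (1372/47) / (37/47) = 1372/37.

1372/37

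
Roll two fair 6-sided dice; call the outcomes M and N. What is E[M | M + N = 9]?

Outcomes with M + N = 9: (3,6), (4,5), (5,4), (6,3), each with probability 1/36.
E[M | M + N = 9] = (3 + 4 + 5 + 6) / 4 = 9/2.

9/2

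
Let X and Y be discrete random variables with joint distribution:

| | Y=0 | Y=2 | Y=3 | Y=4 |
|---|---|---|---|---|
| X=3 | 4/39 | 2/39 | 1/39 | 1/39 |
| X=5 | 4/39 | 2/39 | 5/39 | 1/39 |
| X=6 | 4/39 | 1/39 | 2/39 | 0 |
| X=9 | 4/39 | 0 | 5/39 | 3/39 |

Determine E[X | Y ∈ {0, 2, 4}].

149/26

P(Y ∈ {0, 2, 4}) = 2/3.
Summing X·P(X=x,Y=y) over the conditioning event gives 149/39.
E[X | Y ∈ {0, 2, 4}] = (149/39) / (2/3) = 149/26.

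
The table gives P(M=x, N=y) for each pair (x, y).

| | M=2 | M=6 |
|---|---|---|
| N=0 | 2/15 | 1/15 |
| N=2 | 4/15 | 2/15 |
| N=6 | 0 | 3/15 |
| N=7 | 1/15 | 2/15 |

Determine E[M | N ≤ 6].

P(N ≤ 6) = 4/5.
Σ M·P over the event = 2·(2/15) + 2·(4/15) + 6·(1/15) + 6·(2/15) + 6·(3/15) = 16/5.
E[M | N ≤ 6] = (16/5) / (4/5) = 4.

4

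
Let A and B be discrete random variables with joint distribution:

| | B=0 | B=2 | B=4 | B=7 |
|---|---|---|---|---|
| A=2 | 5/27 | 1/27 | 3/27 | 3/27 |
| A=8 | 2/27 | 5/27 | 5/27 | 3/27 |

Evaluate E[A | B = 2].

P(B = 2) = 2/9.
Summing A·P(A=x,B=y) over the conditioning event gives 14/9.
E[A | B = 2] = (14/9) / (2/9) = 7.

7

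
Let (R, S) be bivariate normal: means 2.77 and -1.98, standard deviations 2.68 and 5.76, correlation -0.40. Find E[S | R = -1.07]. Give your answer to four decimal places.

1.3213

The regression of S on R has slope ρ·σ_S/σ_R and passes through (μ_R, μ_S).
E[S | R=-1.07] = -1.98 + (-0.40)·(5.76/2.68)·(-1.07 − (2.77)) = -1.98 + (-0.859701)·(-3.84) = 1.3213.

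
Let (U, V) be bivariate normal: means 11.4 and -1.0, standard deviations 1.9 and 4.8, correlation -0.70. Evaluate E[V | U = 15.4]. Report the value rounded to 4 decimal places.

-8.0737

The regression of V on U has slope ρ·σ_V/σ_U and passes through (μ_U, μ_V).
E[V | U=15.4] = -1.0 + (-0.70)·(4.8/1.9)·(15.4 − (11.4)) = -1.0 + (-1.76842)·(4) = -8.0737.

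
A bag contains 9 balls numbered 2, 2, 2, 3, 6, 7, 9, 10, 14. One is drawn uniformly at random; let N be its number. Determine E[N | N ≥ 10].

P(N ≥ 10) = 2/9.
Σ over the event: 10·1/9 + 14·1/9 = 8/3.
E[N | N ≥ 10] = (8/3) / (2/9) = 12.

12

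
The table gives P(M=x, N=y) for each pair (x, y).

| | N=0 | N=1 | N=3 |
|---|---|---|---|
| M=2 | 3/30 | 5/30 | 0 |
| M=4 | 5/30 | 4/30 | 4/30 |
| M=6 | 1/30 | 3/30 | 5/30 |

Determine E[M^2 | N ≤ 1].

320/21

P(N ≤ 1) = 7/10.
Σ M^2·P over the event = 4·(3/30) + 4·(5/30) + 16·(5/30) + 16·(4/30) + 36·(1/30) + 36·(3/30) = 32/3.
E[M^2 | N ≤ 1] = (32/3) / (7/10) = 320/21.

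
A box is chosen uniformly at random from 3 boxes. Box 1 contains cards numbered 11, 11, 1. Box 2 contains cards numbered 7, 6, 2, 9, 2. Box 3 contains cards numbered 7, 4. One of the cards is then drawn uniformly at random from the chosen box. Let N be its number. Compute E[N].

E[N | box 1] = (11+11+1)/3 = 23/3.
E[N | box 2] = (7+6+2+9+2)/5 = 26/5.
E[N | box 3] = (7+4)/2 = 11/2.
By the law of total expectation,
E[N] = (1/3)·(23/3) + (1/3)·(26/5) + (1/3)·(11/2) = 551/90.

551/90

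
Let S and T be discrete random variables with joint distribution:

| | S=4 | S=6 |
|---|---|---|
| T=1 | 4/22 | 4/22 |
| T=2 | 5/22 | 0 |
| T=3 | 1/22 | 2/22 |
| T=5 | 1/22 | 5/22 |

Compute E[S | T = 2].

P(T = 2) = 5/22.
Summing S·P(S=x,T=y) over the conditioning event gives 10/11.
E[S | T = 2] = (10/11) / (5/22) = 4.

4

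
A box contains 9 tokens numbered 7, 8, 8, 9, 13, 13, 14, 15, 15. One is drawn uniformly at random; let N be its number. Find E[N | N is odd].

P(N is odd) = 2/3.
Σ over the event: 7·1/9 + 9·1/9 + 13·2/9 + 15·2/9 = 8.
E[N | N is odd] = (8) / (2/3) = 12.

12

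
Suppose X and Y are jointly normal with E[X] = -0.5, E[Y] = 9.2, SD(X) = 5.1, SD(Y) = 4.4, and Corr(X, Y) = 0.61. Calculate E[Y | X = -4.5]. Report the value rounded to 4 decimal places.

E[Y | X=x] = μ_Y + ρ(σ_Y/σ_X)(x − μ_X) for jointly normal variables.
E[Y | X=-4.5] = 9.2 + (0.61)·(4.4/5.1)·(-4.5 − (-0.5)) = 9.2 + (0.52627)·(-4) = 7.0949.

7.0949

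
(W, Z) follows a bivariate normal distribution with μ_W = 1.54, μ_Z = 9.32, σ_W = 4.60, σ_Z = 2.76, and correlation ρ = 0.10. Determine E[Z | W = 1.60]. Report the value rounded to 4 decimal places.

9.3236

The regression of Z on W has slope ρ·σ_Z/σ_W and passes through (μ_W, μ_Z).
E[Z | W=1.60] = 9.32 + (0.10)·(2.76/4.60)·(1.60 − (1.54)) = 9.32 + (0.06)·(0.06) = 9.3236.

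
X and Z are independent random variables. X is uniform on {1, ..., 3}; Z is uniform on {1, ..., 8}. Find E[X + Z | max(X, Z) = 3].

Outcomes with max(X, Z) = 3: (1,3), (2,3), (3,1), (3,2), (3,3), each with probability 1/24.
E[X + Z | max(X, Z) = 3] = (4 + 5 + 4 + 5 + 6) / 5 = 24/5.

24/5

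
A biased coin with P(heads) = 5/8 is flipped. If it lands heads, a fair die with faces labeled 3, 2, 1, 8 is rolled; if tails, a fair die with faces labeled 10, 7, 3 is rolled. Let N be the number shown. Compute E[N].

E[N | heads] = (3+2+1+8)/4 = 7/2.
E[N | tails] = (10+7+3)/3 = 20/3.
E[N] = (5/8)·(7/2) + (3/8)·(20/3) = 75/16.

75/16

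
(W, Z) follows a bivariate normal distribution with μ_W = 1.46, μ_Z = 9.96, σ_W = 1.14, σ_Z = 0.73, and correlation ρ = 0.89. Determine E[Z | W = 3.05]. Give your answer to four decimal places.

The regression of Z on W has slope ρ·σ_Z/σ_W and passes through (μ_W, μ_Z).
E[Z | W=3.05] = 9.96 + (0.89)·(0.73/1.14)·(3.05 − (1.46)) = 9.96 + (0.56991)·(1.59) = 10.8662.

10.8662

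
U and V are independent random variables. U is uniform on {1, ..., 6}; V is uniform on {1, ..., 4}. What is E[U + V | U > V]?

P(U > V) = 7/12.
Summing (U+V)·P(x,y) over outcomes with U > V gives 47/12.
E[U + V | U > V] = (47/12) / (7/12) = 47/7.

47/7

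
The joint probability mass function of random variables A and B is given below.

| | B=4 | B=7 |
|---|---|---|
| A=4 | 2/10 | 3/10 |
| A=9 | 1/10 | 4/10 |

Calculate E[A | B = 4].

P(B = 4) = 3/10.
Summing A·P(A=x,B=y) over the conditioning event gives 17/10.
E[A | B = 4] = (17/10) / (3/10) = 17/3.

17/3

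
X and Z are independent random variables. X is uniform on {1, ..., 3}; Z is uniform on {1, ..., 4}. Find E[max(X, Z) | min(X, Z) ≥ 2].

P(min(X, Z) ≥ 2) = 1/2.
Summing max(X,Z)·P(x,y) over outcomes with min(X, Z) ≥ 2 gives 19/12.
E[max(X, Z) | min(X, Z) ≥ 2] = (19/12) / (1/2) = 19/6.

19/6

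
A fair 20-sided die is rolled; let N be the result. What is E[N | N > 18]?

39/2

Given N > 18, N is equally likely to be any of {19, 20}.
E[N | N > 18] = (19 + 20) / 2 = 39/2.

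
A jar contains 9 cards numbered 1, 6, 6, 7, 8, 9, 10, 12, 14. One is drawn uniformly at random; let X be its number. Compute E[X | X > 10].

13

P(X > 10) = 2/9.
Σ over the event: 12·1/9 + 14·1/9 = 26/9.
E[X | X > 10] = (26/9) / (2/9) = 13.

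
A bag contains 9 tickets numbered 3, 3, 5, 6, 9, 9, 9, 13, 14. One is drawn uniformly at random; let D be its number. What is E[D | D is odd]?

51/7

P(D is odd) = 7/9.
Σ over the event: 3·2/9 + 5·1/9 + 9·1/3 + 13·1/9 = 17/3.
E[D | D is odd] = (17/3) / (7/9) = 51/7.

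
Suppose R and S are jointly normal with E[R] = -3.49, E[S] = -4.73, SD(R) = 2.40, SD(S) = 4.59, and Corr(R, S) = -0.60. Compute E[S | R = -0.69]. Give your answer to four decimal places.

-7.9430

For a bivariate normal, E[S | R=x] = μ_S + ρ·(σ_S/σ_R)·(x − μ_R).
E[S | R=-0.69] = -4.73 + (-0.60)·(4.59/2.40)·(-0.69 − (-3.49)) = -4.73 + (-1.1475)·(2.8) = -7.9430.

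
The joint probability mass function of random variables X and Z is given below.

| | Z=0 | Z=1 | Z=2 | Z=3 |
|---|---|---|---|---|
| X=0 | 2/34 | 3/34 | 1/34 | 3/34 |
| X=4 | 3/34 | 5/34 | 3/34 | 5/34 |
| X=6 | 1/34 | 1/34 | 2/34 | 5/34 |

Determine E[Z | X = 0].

P(X = 0) = 9/34.
Summing Z·P(X=x,Z=y) over the conditioning event gives 7/17.
E[Z | X = 0] = (7/17) / (9/34) = 14/9.

14/9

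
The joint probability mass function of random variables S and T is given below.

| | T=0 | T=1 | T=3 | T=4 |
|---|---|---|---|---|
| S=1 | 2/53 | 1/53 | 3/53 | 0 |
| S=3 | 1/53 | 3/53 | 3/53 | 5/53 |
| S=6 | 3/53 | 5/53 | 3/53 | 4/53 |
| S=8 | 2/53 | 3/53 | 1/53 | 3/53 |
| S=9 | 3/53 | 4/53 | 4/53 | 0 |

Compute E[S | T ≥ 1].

79/14

P(T ≥ 1) = 42/53.
Summing S·P(S=x,T=y) over the conditioning event gives 237/53.
E[S | T ≥ 1] = (237/53) / (42/53) = 79/14.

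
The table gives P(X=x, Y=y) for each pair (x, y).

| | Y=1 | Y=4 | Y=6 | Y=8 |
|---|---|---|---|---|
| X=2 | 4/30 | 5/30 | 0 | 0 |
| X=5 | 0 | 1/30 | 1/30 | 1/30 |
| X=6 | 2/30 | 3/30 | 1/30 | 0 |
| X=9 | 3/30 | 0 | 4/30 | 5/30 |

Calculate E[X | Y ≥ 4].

130/21

P(Y ≥ 4) = 7/10.
Σ X·P over the event = 2·(5/30) + 5·(1/30) + 5·(1/30) + 5·(1/30) + 6·(3/30) + 6·(1/30) + 9·(4/30) + 9·(5/30) = 13/3.
E[X | Y ≥ 4] = (13/3) / (7/10) = 130/21.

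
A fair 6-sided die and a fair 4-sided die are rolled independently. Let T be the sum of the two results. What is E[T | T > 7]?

26/3

P(T > 7) = 1/4.
Σ over the event: 8·1/8 + 9·1/12 + 10·1/24 = 13/6.
E[T | T > 7] = (13/6) / (1/4) = 26/3.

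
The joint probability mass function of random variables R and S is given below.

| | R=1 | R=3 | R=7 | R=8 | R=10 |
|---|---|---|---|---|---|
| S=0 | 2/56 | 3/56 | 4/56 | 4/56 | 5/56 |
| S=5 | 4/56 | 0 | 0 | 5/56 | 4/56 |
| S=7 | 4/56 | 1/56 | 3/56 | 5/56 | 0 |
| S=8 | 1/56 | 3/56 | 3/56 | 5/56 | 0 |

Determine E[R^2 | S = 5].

P(S = 5) = 13/56.
Σ R^2·P over the event = 1·(4/56) + 64·(5/56) + 100·(4/56) = 181/14.
E[R^2 | S = 5] = (181/14) / (13/56) = 724/13.

724/13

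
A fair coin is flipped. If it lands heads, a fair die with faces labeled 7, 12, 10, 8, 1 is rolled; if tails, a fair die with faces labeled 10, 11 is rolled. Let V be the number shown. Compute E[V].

E[V | heads] = (7+12+10+8+1)/5 = 38/5.
E[V | tails] = (10+11)/2 = 21/2.
E[V] = (1/2)·(38/5) + (1/2)·(21/2) = 181/20.

181/20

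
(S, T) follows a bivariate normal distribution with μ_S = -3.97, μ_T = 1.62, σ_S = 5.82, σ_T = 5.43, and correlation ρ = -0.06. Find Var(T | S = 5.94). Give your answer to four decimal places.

29.3788

For a bivariate normal, Var(T | S=x) = σ_T²(1 − ρ²).
Var(T | S=5.94) = (5.43)²·(1 − (-0.06)²) = 29.4849·0.9964 = 29.3788.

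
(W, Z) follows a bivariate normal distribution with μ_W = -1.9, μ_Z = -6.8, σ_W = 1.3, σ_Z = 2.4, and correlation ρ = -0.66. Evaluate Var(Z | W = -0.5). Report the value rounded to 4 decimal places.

3.2509

The conditional variance in a bivariate normal is σ_Z²(1 − ρ²), independent of x.
Var(Z | W=-0.5) = (2.4)²·(1 − (-0.66)²) = 5.76·0.5644 = 3.2509.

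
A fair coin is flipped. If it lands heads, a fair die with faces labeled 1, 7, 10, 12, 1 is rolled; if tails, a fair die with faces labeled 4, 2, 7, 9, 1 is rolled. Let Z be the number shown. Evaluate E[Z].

E[Z | heads] = (1+7+10+12+1)/5 = 31/5.
E[Z | tails] = (4+2+7+9+1)/5 = 23/5.
E[Z] = (1/2)·(31/5) + (1/2)·(23/5) = 27/5.

27/5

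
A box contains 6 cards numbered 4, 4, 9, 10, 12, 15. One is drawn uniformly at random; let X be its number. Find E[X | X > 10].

P(X > 10) = 1/3.
Σ over the event: 12·1/6 + 15·1/6 = 9/2.
E[X | X > 10] = (9/2) / (1/3) = 27/2.

27/2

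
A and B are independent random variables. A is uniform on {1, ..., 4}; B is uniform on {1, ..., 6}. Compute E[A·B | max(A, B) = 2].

P(max(A, B) = 2) = 1/8.
Summing AB·P(x,y) over outcomes with max(A, B) = 2 gives 1/3.
E[A·B | max(A, B) = 2] = (1/3) / (1/8) = 8/3.

8/3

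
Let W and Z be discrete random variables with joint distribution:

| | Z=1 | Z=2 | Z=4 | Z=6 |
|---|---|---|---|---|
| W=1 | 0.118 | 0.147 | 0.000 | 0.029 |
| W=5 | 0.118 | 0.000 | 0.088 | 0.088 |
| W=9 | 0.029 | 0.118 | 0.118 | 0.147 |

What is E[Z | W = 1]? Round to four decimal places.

1.9932

P(W = 1) = 0.294.
Summing Z·P(W=x,Z=y) over the conditioning event gives 0.586.
E[Z | W = 1] = (0.586) / (0.294) = 1.9932.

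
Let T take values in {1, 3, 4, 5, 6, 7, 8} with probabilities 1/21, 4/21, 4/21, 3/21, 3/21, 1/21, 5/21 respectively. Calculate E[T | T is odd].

35/9

P(T is odd) = 3/7.
Σ over the event: 1·1/21 + 3·4/21 + 5·1/7 + 7·1/21 = 5/3.
E[T | T is odd] = (5/3) / (3/7) = 35/9.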